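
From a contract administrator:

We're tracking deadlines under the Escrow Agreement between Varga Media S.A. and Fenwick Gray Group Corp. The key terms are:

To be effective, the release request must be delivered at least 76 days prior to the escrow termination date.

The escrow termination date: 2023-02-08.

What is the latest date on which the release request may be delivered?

Counting back 76 calendar days from 2023-02-08 gives 2022-11-24.

2022-11-24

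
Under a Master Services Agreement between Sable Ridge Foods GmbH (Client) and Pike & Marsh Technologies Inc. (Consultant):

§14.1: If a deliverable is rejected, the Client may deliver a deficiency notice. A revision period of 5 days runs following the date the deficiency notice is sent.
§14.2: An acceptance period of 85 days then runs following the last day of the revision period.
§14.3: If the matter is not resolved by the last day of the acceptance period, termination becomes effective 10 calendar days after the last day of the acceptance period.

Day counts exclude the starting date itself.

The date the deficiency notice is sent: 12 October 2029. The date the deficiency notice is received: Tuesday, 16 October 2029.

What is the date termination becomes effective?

20 January 2030

The last day of the revision period: 12 October 2029 + 5 days = 17 October 2029.
Adding 85 calendar days to 17 October 2029 gives 10 January 2030, which is the last day of the acceptance period.
The date termination becomes effective: 10 January 2030 + 10 days = 20 January 2030.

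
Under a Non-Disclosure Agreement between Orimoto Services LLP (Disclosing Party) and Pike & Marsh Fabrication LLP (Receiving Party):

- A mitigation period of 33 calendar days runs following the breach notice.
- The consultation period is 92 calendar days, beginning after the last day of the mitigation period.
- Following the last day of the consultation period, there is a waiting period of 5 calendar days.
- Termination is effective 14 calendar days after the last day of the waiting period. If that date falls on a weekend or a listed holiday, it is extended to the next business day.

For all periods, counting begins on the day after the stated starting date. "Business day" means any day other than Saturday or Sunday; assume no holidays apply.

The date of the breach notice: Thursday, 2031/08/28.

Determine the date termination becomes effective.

2032/01/19

Adding 33 calendar days to 2031/08/28 gives 2031/09/30, which is the last day of the mitigation period.
The last day of the consultation period: 2031/09/30 + 92 days = 2031/12/31.
Adding 5 calendar days to 2031/12/31 gives 2032/01/05, which is the last day of the waiting period.
Adding 14 calendar days to 2032/01/05 gives 2032/01/19, which is the date termination becomes effective. 2032/01/19 is a Monday, so no roll-forward applies.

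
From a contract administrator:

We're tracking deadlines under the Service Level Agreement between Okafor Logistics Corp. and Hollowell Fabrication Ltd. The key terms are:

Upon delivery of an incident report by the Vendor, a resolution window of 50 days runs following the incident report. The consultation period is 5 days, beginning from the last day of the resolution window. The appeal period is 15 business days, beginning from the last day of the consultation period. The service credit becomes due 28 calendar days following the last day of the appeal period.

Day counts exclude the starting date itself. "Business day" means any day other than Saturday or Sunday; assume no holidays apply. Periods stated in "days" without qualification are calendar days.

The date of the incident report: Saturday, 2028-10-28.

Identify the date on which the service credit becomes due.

2029-02-09

The last day of the resolution window: 2028-10-28 + 50 days = 2028-12-17.
The last day of the consultation period: 2028-12-17 + 5 days = 2028-12-22.
The last day of the appeal period: counting 15 business days from Friday, 2028-12-22 (Dec 25, Dec 26, Dec 27, Dec 28, …, Jan 10, Jan 11, Jan 12, skipping weekends) reaches Friday, 2029-01-12.
Adding 28 calendar days to 2029-01-12 gives 2029-02-09, which is the date on which the service credit becomes due.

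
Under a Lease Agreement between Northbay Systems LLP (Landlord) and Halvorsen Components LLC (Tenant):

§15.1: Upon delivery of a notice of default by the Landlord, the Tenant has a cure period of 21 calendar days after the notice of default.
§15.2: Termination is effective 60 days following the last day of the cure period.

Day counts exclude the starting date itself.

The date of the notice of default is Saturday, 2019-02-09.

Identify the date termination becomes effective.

2019-05-01

The last day of the cure period: 21 calendar days after 2019-02-09 is 2019-03-02.
The date termination becomes effective: 60 calendar days after 2019-03-02 is 2019-05-01.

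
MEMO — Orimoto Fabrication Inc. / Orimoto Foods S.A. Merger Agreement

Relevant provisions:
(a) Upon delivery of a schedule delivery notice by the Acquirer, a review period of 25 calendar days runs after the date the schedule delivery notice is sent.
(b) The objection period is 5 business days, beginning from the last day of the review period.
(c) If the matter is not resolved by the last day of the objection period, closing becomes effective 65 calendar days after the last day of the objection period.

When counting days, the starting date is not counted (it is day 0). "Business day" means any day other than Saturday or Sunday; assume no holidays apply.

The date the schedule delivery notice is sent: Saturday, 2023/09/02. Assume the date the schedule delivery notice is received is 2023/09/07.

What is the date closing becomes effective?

The last day of the review period: 25 calendar days after 2023/09/02 is 2023/09/27.
From Wednesday, 2023/09/27, 5 business days (Sep 28, Sep 29, Oct 2, Oct 3, Oct 4, skipping weekends) brings us to Wednesday, 2023/10/04, which is the last day of the objection period.
The date closing becomes effective: 2023/10/04 + 65 days = 2023/12/08.

2023/12/08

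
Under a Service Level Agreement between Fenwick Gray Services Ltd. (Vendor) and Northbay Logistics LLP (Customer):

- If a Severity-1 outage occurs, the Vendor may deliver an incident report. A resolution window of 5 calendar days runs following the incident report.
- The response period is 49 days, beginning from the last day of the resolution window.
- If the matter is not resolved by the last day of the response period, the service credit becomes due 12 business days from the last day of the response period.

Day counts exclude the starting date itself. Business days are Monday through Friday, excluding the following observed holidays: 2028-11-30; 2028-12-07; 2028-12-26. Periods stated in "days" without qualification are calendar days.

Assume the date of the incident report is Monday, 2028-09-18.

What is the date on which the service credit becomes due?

2028-11-28

Adding 5 calendar days to 2028-09-18 gives 2028-09-23, which is the last day of the resolution window.
The last day of the response period: 2028-09-23 + 49 days = 2028-11-11.
From Saturday, 2028-11-11, 12 business days (Nov 13, Nov 14, Nov 15, Nov 16, …, Nov 24, Nov 27, Nov 28, skipping weekends) brings us to Tuesday, 2028-11-28, which is the date on which the service credit becomes due.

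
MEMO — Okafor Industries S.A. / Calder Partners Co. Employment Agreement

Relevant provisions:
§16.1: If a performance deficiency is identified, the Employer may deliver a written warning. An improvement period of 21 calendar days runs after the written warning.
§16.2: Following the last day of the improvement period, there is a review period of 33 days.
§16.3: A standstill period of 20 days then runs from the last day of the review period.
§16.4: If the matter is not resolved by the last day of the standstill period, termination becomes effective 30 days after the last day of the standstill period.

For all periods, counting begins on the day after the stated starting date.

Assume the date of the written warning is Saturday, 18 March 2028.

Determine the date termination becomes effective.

The last day of the improvement period: 18 March 2028 + 21 days = 8 April 2028.
The last day of the review period: 33 calendar days after 8 April 2028 is 11 May 2028.
The last day of the standstill period: 20 calendar days after 11 May 2028 is 31 May 2028.
Adding 30 calendar days to 31 May 2028 gives 30 June 2028, which is the date termination becomes effective.

30 June 2028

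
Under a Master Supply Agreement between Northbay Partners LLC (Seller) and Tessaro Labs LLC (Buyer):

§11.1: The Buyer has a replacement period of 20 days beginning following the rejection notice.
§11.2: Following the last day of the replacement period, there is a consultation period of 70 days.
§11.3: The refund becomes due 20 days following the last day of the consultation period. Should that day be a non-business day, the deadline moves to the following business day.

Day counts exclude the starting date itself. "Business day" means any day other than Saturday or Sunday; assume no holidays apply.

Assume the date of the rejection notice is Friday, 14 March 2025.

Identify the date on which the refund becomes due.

Adding 20 calendar days to 14 March 2025 gives 3 April 2025, which is the last day of the replacement period.
The last day of the consultation period: 70 calendar days after 3 April 2025 is 12 June 2025.
The date on which the refund becomes due: 20 calendar days after 12 June 2025 is 2 July 2025. 2 July 2025 is a Wednesday, so no roll-forward applies.

2 July 2025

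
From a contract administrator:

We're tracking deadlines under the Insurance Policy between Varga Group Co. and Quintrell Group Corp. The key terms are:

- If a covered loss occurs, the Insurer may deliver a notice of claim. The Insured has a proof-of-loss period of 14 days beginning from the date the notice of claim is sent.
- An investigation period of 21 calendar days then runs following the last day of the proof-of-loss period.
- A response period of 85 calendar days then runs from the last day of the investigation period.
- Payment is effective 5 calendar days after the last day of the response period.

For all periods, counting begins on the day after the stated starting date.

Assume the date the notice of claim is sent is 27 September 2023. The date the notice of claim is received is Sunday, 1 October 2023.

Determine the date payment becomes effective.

30 January 2024

Adding 14 calendar days to 27 September 2023 gives 11 October 2023, which is the last day of the proof-of-loss period.
Adding 21 calendar days to 11 October 2023 gives 1 November 2023, which is the last day of the investigation period.
The last day of the response period: 85 calendar days after 1 November 2023 is 25 January 2024.
Adding 5 calendar days to 25 January 2024 gives 30 January 2024, which is the date payment becomes effective.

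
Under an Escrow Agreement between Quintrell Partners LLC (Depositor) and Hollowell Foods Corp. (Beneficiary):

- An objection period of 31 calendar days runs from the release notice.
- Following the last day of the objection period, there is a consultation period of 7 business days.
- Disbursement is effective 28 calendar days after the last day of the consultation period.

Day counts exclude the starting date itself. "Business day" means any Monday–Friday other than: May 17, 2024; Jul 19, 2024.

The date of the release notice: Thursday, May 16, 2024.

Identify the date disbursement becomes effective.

Adding 31 calendar days to May 16, 2024 gives Jun 16, 2024, which is the last day of the objection period.
From Sunday, Jun 16, 2024, 7 business days (Jun 17, Jun 18, Jun 19, Jun 20, Jun 21, Jun 24, Jun 25, skipping weekends) brings us to Tuesday, Jun 25, 2024, which is the last day of the consultation period.
The date disbursement becomes effective: Jun 25, 2024 + 28 days = Jul 23, 2024.

Jul 23, 2024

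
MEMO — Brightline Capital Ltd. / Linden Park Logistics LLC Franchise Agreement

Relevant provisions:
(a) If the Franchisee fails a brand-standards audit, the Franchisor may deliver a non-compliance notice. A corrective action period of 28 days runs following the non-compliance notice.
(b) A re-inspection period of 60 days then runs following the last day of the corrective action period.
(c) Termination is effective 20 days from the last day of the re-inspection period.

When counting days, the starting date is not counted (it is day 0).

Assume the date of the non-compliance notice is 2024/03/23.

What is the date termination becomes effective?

Adding 28 calendar days to 2024/03/23 gives 2024/04/20, which is the last day of the corrective action period.
The last day of the re-inspection period: 60 calendar days after 2024/04/20 is 2024/06/19.
Adding 20 calendar days to 2024/06/19 gives 2024/07/09, which is the date termination becomes effective.

2024/07/09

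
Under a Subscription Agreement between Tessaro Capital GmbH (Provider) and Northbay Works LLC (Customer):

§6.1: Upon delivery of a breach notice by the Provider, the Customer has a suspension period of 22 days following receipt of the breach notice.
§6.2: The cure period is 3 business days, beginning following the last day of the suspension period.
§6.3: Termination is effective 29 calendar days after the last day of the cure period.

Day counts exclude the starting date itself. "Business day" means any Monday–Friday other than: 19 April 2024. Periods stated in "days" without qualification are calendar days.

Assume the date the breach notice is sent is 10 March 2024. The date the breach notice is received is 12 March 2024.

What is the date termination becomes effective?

The last day of the suspension period: 22 calendar days after 12 March 2024 is 3 April 2024.
From Wednesday, 3 April 2024, 3 business days (Apr 4, Apr 5, Apr 8, skipping weekends) brings us to Monday, 8 April 2024, which is the last day of the cure period.
The date termination becomes effective: 8 April 2024 + 29 days = 7 May 2024.

7 May 2024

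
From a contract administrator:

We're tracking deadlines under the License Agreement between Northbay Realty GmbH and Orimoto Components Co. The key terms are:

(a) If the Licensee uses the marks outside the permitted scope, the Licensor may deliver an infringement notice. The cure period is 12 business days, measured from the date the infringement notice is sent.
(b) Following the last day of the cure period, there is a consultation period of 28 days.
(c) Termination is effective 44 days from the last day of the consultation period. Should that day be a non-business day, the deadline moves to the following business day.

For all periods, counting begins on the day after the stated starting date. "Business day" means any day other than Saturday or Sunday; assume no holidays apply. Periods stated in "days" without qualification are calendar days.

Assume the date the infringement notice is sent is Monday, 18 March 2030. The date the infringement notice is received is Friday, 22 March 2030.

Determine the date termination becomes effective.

The last day of the cure period: counting 12 business days from Monday, 18 March 2030 (Mar 19, Mar 20, Mar 21, Mar 22, …, Apr 1, Apr 2, Apr 3, skipping weekends) reaches Wednesday, 3 April 2030.
The last day of the consultation period: 28 calendar days after 3 April 2030 is 1 May 2030.
The date termination becomes effective: 44 calendar days after 1 May 2030 is 14 June 2030. 14 June 2030 is a Friday, so no roll-forward applies.

14 June 2030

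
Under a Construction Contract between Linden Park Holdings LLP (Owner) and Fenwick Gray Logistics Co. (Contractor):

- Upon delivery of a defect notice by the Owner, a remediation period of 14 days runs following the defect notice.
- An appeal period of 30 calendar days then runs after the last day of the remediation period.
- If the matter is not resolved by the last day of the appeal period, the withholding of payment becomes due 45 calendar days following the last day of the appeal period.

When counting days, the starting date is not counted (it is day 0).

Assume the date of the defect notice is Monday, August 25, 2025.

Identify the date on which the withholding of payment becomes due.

The last day of the remediation period: August 25, 2025 + 14 days = September 8, 2025.
The last day of the appeal period: 30 calendar days after September 8, 2025 is October 8, 2025.
The date on which the withholding of payment becomes due: October 8, 2025 + 45 days = November 22, 2025.

November 22, 2025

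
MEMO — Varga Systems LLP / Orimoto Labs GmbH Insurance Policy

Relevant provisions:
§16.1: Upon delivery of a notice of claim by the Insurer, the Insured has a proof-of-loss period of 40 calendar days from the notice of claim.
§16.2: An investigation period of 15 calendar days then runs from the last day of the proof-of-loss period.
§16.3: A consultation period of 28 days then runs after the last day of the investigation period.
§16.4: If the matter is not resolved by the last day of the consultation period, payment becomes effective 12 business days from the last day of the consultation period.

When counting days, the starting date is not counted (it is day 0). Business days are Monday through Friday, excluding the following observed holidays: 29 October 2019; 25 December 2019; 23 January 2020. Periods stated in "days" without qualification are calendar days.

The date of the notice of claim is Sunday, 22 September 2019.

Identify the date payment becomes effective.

The last day of the proof-of-loss period: 40 calendar days after 22 September 2019 is 1 November 2019.
The last day of the investigation period: 15 calendar days after 1 November 2019 is 16 November 2019.
Adding 28 calendar days to 16 November 2019 gives 14 December 2019, which is the last day of the consultation period.
From Saturday, 14 December 2019, 12 business days (Dec 16, Dec 17, Dec 18, Dec 19, …, Dec 30, Dec 31, Jan 1, skipping weekends and the listed holiday on Dec 25) brings us to Wednesday, 1 January 2020, which is the date payment becomes effective.

1 January 2020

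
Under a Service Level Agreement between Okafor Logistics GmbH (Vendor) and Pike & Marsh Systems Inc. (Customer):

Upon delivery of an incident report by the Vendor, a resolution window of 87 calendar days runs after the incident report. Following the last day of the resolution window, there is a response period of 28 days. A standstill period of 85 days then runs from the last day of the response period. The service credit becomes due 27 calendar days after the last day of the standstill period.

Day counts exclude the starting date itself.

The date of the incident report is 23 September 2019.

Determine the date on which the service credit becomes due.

7 May 2020

The last day of the resolution window: 23 September 2019 + 87 days = 19 December 2019.
The last day of the response period: 28 calendar days after 19 December 2019 is 16 January 2020.
The last day of the standstill period: 85 calendar days after 16 January 2020 is 10 April 2020.
The date on which the service credit becomes due: 10 April 2020 + 27 days = 7 May 2020.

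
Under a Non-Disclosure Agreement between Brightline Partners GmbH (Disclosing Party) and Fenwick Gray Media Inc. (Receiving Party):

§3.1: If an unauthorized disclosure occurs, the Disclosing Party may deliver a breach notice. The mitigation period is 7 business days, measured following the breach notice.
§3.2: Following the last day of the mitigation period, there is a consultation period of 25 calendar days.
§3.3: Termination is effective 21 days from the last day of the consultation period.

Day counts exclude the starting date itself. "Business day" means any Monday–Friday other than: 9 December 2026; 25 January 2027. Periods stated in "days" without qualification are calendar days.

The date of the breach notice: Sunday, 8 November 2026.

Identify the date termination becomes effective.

2 January 2027

From Sunday, 8 November 2026, 7 business days (Nov 9, Nov 10, Nov 11, Nov 12, Nov 13, Nov 16, Nov 17, skipping weekends) brings us to Tuesday, 17 November 2026, which is the last day of the mitigation period.
The last day of the consultation period: 25 calendar days after 17 November 2026 is 12 December 2026.
The date termination becomes effective: 12 December 2026 + 21 days = 2 January 2027.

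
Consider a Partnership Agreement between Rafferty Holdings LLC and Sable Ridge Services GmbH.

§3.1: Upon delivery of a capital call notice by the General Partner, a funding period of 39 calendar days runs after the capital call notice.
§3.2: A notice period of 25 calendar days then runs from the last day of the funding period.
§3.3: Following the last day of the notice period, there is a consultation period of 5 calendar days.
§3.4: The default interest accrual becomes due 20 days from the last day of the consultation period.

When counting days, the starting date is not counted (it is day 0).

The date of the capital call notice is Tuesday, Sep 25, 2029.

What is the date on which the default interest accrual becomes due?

The last day of the funding period: Sep 25, 2029 + 39 days = Nov 3, 2029.
The last day of the notice period: Nov 3, 2029 + 25 days = Nov 28, 2029.
Adding 5 calendar days to Nov 28, 2029 gives Dec 3, 2029, which is the last day of the consultation period.
The date on which the default interest accrual becomes due: Dec 3, 2029 + 20 days = Dec 23, 2029.

Dec 23, 2029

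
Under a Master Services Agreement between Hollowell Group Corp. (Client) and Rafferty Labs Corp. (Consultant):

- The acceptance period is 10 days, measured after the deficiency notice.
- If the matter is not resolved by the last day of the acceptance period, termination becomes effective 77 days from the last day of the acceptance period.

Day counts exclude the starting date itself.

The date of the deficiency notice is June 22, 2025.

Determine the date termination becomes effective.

September 17, 2025

The last day of the acceptance period: 10 calendar days after June 22, 2025 is July 2, 2025.
The date termination becomes effective: July 2, 2025 + 77 days = September 17, 2025.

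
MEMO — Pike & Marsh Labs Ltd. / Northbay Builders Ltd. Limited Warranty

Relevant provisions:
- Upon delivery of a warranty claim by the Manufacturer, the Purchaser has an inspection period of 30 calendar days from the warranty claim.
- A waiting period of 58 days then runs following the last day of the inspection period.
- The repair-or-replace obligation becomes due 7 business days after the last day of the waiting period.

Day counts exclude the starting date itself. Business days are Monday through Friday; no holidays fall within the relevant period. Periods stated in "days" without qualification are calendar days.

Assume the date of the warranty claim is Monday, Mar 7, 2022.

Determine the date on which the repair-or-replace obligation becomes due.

Jun 14, 2022

The last day of the inspection period: 30 calendar days after Mar 7, 2022 is Apr 6, 2022.
The last day of the waiting period: Apr 6, 2022 + 58 days = Jun 3, 2022.
From Friday, Jun 3, 2022, 7 business days (Jun 6, Jun 7, Jun 8, Jun 9, Jun 10, Jun 13, Jun 14, skipping weekends) brings us to Tuesday, Jun 14, 2022, which is the date on which the repair-or-replace obligation becomes due.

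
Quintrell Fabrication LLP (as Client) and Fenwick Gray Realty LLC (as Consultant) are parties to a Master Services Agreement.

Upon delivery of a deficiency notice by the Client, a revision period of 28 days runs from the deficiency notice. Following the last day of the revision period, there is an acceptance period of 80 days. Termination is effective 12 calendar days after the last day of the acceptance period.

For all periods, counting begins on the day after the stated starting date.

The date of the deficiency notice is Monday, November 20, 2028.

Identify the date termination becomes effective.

March 20, 2029

The last day of the revision period: 28 calendar days after November 20, 2028 is December 18, 2028.
Adding 80 calendar days to December 18, 2028 gives March 8, 2029, which is the last day of the acceptance period.
The date termination becomes effective: 12 calendar days after March 8, 2029 is March 20, 2029.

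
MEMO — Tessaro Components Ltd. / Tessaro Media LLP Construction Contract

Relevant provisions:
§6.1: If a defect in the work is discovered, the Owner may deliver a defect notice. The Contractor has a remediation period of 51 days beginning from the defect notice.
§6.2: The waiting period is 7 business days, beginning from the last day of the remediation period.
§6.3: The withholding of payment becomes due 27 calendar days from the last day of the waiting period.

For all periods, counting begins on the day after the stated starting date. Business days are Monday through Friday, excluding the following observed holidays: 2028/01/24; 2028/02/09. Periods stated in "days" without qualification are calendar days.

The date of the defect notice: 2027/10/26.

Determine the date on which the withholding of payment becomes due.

Adding 51 calendar days to 2027/10/26 gives 2027/12/16, which is the last day of the remediation period.
From Thursday, 2027/12/16, 7 business days (Dec 17, Dec 20, Dec 21, Dec 22, Dec 23, Dec 24, Dec 27, skipping weekends) brings us to Monday, 2027/12/27, which is the last day of the waiting period.
The date on which the withholding of payment becomes due: 2027/12/27 + 27 days = 2028/01/23.

2028/01/23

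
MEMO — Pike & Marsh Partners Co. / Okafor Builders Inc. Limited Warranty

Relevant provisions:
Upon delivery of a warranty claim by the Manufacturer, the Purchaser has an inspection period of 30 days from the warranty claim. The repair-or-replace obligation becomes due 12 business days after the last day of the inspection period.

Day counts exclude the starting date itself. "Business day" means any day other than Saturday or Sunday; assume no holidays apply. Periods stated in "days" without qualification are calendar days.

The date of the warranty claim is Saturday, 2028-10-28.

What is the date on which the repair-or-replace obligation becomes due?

2028-12-13

The last day of the inspection period: 30 calendar days after 2028-10-28 is 2028-11-27.
The date on which the repair-or-replace obligation becomes due: counting 12 business days from Monday, 2028-11-27 (Nov 28, Nov 29, Nov 30, Dec 1, …, Dec 11, Dec 12, Dec 13, skipping weekends) reaches Wednesday, 2028-12-13.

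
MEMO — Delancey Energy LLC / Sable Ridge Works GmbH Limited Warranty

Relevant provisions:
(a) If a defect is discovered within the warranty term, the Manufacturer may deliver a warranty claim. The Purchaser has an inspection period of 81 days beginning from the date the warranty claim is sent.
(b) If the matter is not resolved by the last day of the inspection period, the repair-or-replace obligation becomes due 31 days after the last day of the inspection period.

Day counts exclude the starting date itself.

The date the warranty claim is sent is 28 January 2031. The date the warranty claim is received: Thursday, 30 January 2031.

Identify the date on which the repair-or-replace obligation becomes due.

20 May 2031

The last day of the inspection period: 28 January 2031 + 81 days = 19 April 2031.
Adding 31 calendar days to 19 April 2031 gives 20 May 2031, which is the date on which the repair-or-replace obligation becomes due.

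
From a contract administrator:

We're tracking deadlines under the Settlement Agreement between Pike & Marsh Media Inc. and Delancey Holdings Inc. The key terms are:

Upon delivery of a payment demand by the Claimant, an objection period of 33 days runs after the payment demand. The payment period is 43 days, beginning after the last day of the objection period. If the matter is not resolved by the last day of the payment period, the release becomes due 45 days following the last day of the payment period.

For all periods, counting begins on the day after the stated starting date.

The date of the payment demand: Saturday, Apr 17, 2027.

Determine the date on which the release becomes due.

The last day of the objection period: 33 calendar days after Apr 17, 2027 is May 20, 2027.
The last day of the payment period: 43 calendar days after May 20, 2027 is Jul 2, 2027.
The date on which the release becomes due: Jul 2, 2027 + 45 days = Aug 16, 2027.

Aug 16, 2027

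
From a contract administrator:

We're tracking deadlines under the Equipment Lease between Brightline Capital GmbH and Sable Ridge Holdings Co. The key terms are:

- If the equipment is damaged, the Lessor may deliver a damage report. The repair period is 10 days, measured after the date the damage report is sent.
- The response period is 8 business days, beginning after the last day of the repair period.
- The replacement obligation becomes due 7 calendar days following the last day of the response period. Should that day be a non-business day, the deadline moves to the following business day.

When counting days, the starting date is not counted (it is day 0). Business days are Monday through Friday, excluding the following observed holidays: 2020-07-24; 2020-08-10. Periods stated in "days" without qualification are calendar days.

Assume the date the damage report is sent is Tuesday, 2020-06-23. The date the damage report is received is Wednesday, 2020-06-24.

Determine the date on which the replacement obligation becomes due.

Adding 10 calendar days to 2020-06-23 gives 2020-07-03, which is the last day of the repair period.
The last day of the response period: 8 business days after Friday, 2020-07-03, skipping weekends — Jul 6, Jul 7, Jul 8, Jul 9, Jul 10, Jul 13, Jul 14, Jul 15 — lands on Wednesday, 2020-07-15.
The date on which the replacement obligation becomes due: 7 calendar days after 2020-07-15 is 2020-07-22. 2020-07-22 is a Wednesday and is not a listed holiday, so no roll-forward applies.

2020-07-22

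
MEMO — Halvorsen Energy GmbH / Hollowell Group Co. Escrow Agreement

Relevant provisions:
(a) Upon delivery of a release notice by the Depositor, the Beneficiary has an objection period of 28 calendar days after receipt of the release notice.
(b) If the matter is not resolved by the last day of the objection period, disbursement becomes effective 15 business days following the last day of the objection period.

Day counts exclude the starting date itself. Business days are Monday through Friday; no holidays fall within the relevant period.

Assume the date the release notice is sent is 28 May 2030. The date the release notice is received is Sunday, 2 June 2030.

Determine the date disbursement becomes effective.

The last day of the objection period: 28 calendar days after 2 June 2030 is 30 June 2030.
The date disbursement becomes effective: counting 15 business days from Sunday, 30 June 2030 (Jul 1, Jul 2, Jul 3, Jul 4, …, Jul 17, Jul 18, Jul 19, skipping weekends) reaches Friday, 19 July 2030.

19 July 2030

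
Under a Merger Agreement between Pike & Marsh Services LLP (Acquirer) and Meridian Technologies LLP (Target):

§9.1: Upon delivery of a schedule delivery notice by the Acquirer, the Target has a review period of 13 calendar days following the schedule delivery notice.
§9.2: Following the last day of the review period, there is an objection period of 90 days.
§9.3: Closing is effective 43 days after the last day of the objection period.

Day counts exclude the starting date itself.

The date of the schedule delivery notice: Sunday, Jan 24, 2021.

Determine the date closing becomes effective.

The last day of the review period: Jan 24, 2021 + 13 days = Feb 6, 2021.
Adding 90 calendar days to Feb 6, 2021 gives May 7, 2021, which is the last day of the objection period.
The date closing becomes effective: 43 calendar days after May 7, 2021 is Jun 19, 2021.

Jun 19, 2021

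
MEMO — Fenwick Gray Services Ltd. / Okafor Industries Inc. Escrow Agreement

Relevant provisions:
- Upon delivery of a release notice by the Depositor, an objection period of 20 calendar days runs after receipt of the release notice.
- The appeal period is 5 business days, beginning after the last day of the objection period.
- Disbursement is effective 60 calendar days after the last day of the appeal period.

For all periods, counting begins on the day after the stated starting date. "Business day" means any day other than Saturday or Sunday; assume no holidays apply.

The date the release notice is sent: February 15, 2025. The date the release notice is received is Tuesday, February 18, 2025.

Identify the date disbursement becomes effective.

The last day of the objection period: February 18, 2025 + 20 days = March 10, 2025.
The last day of the appeal period: counting 5 business days from Monday, March 10, 2025 (Mar 11, Mar 12, Mar 13, Mar 14, Mar 17, skipping weekends) reaches Monday, March 17, 2025.
The date disbursement becomes effective: March 17, 2025 + 60 days = May 16, 2025.

May 16, 2025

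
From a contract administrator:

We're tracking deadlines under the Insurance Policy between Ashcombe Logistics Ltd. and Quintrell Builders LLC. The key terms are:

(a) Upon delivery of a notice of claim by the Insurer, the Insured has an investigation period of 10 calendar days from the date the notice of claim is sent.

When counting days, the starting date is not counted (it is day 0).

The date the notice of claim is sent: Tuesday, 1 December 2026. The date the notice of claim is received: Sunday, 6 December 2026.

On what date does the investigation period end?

Adding 10 calendar days to 1 December 2026 gives 11 December 2026, which is the last day of the investigation period.

11 December 2026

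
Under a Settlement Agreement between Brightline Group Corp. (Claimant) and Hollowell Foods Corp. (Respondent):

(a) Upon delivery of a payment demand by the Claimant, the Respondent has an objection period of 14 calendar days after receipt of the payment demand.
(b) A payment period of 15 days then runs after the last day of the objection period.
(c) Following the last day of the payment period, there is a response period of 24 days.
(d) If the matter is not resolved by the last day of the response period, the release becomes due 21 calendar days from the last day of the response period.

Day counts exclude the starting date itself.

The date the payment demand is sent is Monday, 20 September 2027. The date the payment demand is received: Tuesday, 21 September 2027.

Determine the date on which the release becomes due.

The last day of the objection period: 21 September 2027 + 14 days = 5 October 2027.
The last day of the payment period: 15 calendar days after 5 October 2027 is 20 October 2027.
Adding 24 calendar days to 20 October 2027 gives 13 November 2027, which is the last day of the response period.
The date on which the release becomes due: 21 calendar days after 13 November 2027 is 4 December 2027.

4 December 2027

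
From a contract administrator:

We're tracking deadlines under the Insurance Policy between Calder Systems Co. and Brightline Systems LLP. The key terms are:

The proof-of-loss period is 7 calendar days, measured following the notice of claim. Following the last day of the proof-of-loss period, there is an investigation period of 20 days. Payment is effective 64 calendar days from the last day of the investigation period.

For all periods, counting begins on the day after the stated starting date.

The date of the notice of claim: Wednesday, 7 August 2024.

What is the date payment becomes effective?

6 November 2024

Adding 7 calendar days to 7 August 2024 gives 14 August 2024, which is the last day of the proof-of-loss period.
The last day of the investigation period: 20 calendar days after 14 August 2024 is 3 September 2024.
The date payment becomes effective: 3 September 2024 + 64 days = 6 November 2024.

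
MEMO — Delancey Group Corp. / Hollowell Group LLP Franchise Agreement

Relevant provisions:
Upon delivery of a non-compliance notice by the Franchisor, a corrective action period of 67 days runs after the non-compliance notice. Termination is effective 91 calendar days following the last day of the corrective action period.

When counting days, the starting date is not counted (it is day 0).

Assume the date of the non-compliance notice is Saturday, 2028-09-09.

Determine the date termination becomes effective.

2029-02-14

The last day of the corrective action period: 2028-09-09 + 67 days = 2028-11-15.
The date termination becomes effective: 2028-11-15 + 91 days = 2029-02-14.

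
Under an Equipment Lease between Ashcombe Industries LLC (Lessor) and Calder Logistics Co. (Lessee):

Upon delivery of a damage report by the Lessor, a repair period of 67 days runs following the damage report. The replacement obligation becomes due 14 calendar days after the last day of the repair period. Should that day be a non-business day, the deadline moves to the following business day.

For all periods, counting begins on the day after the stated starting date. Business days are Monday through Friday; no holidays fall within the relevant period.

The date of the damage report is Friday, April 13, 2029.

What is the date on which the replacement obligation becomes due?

July 3, 2029

The last day of the repair period: 67 calendar days after April 13, 2029 is June 19, 2029.
The date on which the replacement obligation becomes due: 14 calendar days after June 19, 2029 is July 3, 2029. July 3, 2029 is a Tuesday, so no roll-forward applies.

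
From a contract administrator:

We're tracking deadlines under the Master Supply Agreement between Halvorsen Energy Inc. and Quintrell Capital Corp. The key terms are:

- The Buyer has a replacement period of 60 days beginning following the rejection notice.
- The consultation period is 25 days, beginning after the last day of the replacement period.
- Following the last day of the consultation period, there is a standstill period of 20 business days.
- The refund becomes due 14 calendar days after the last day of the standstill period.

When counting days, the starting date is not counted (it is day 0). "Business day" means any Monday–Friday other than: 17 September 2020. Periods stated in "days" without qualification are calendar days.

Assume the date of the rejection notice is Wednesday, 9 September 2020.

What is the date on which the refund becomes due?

14 January 2021

Adding 60 calendar days to 9 September 2020 gives 8 November 2020, which is the last day of the replacement period.
Adding 25 calendar days to 8 November 2020 gives 3 December 2020, which is the last day of the consultation period.
The last day of the standstill period: 20 business days after Thursday, 3 December 2020, skipping weekends — Dec 4, Dec 7, Dec 8, Dec 9, …, Dec 29, Dec 30, Dec 31 — lands on Thursday, 31 December 2020.
The date on which the refund becomes due: 31 December 2020 + 14 days = 14 January 2021.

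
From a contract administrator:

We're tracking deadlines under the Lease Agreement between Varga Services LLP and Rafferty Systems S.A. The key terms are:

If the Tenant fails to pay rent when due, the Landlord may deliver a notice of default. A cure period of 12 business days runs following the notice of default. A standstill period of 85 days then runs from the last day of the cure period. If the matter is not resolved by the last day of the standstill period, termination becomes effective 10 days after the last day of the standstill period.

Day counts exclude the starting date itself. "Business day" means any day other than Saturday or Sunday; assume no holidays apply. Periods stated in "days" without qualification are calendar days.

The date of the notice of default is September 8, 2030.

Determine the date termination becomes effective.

From Sunday, September 8, 2030, 12 business days (Sep 9, Sep 10, Sep 11, Sep 12, …, Sep 20, Sep 23, Sep 24, skipping weekends) brings us to Tuesday, September 24, 2030, which is the last day of the cure period.
Adding 85 calendar days to September 24, 2030 gives December 18, 2030, which is the last day of the standstill period.
The date termination becomes effective: 10 calendar days after December 18, 2030 is December 28, 2030.

December 28, 2030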